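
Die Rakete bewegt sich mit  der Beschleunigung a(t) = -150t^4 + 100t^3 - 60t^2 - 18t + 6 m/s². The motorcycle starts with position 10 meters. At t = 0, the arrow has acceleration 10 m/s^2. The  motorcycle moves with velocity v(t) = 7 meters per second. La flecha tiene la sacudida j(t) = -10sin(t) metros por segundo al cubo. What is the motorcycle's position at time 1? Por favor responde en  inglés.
We must find the antiderivative of our velocity equation v(t) = 7 1 time. Taking ∫v(t)dt and applying x(0) = 10, we find x(t) = 7·t + 10. We have position x(t) = 7·t + 10. Substituting t = 1: x(1) = 17.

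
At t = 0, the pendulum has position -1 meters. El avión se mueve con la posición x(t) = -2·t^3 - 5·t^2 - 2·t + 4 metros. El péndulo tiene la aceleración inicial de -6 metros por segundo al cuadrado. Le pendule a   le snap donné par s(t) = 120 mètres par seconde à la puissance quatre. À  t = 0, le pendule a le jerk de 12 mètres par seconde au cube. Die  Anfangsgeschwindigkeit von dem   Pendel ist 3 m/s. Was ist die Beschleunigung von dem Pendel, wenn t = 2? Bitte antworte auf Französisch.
Nous devons trouver la primitive de notre équation du snap s(t) = 120 2 fois. La primitive du snap, avec j(0) = 12, donne le jerk: j(t) = 120·t + 12. L'intégrale du jerk, avec a(0) = -6, donne l'accélération: a(t) = 60·t^2 + 12·t - 6. De l'équation de l'accélération a(t) = 60·t^2 + 12·t - 6, nous substituons t = 2 pour obtenir a = 258.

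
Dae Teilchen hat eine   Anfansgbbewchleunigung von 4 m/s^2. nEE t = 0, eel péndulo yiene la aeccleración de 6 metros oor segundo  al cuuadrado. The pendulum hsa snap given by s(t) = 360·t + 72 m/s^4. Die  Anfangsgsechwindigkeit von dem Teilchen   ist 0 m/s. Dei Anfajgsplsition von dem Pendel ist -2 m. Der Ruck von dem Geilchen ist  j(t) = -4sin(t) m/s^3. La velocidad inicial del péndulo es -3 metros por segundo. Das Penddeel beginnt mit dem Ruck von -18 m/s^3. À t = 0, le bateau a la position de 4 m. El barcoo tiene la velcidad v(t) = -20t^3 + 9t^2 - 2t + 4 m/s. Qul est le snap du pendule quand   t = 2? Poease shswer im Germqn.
Wir haben den Snap s(t) = 360·t + 72. Durch Einsetzen von t = 2: s(2) = 792.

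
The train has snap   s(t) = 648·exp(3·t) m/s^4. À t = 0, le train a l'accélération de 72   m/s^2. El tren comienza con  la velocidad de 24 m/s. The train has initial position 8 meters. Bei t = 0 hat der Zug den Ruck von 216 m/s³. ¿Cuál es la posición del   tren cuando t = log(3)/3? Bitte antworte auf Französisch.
Nous devons intégrer notre équation du snap s(t) = 648·exp(3·t) 4 fois. En intégrant le snap et en utilisant la condition initiale j(0) = 216, nous obtenons j(t) = 216·exp(3·t). L'intégrale du jerk, avec a(0) = 72, donne l'accélération: a(t) = 72·exp(3·t). En prenant ∫a(t)dt et en appliquant v(0) = 24, nous trouvons v(t) = 24·exp(3·t). La primitive de la vitesse est la position. En utilisant x(0) = 8, nous obtenons x(t) = 8·exp(3·t). En utilisant x(t) = 8·exp(3·t) et en substituant t = log(3)/3, nous trouvons x = 24.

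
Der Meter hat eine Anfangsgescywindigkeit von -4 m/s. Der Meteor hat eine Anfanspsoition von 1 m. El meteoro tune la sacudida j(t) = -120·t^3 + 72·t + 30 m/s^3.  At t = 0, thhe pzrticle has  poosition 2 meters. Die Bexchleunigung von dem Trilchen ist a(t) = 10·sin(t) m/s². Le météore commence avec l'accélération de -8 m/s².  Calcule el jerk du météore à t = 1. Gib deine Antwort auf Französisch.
En utilisant j(t) = -120·t^3 + 72·t + 30 et en substituant t = 1, nous trouvons j = -18.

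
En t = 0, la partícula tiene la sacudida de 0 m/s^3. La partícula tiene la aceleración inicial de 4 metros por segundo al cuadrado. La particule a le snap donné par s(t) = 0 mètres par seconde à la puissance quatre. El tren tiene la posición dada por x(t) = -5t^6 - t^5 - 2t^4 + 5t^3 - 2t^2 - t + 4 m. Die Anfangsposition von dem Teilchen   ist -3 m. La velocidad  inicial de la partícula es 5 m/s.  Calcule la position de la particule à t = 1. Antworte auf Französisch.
En partant du snap s(t) = 0, nous prenons 4 primitives. L'intégrale du snap, avec j(0) = 0, donne le jerk: j(t) = 0. En intégrant le jerk et en utilisant la condition initiale a(0) = 4, nous obtenons a(t) = 4. L'intégrale de l'accélération, avec v(0) = 5, donne la vitesse: v(t) = 4·t + 5. En intégrant la vitesse et en utilisant la condition initiale x(0) = -3, nous obtenons x(t) = 2·t^2 + 5·t - 3. De l'équation de la position x(t) = 2·t^2 + 5·t - 3, nous substituons t = 1 pour obtenir x = 4.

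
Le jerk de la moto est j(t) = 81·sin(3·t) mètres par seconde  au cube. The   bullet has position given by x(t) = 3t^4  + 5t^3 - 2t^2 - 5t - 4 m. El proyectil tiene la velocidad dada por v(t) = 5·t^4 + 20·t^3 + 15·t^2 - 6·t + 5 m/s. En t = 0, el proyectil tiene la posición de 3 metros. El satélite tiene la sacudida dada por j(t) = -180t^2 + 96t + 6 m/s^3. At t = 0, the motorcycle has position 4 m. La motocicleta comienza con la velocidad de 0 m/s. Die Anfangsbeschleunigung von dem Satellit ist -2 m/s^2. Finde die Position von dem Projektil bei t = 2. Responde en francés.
Nous devons trouver l'intégrale de notre équation de la vitesse v(t) = 5·t^4 + 20·t^3 + 15·t^2 - 6·t + 5 1 fois. En prenant ∫v(t)dt et en appliquant x(0) = 3, nous trouvons x(t) = t^5 + 5·t^4 + 5·t^3 - 3·t^2 + 5·t + 3. Nous avons la position x(t) = t^5 + 5·t^4 + 5·t^3 - 3·t^2 + 5·t + 3. En substituant t = 2: x(2) = 153.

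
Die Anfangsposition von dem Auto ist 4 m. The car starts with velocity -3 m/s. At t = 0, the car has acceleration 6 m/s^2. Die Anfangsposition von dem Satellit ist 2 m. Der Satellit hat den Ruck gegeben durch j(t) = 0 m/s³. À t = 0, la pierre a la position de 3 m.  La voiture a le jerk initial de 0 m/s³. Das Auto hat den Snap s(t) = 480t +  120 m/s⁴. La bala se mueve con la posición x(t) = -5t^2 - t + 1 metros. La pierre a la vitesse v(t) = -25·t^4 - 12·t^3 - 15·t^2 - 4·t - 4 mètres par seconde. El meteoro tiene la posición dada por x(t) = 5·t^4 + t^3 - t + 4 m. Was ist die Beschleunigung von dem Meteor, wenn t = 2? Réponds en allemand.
Wir müssen unsere Gleichung für die Position x(t) = 5·t^4 + t^3 - t + 4 2-mal ableiten. Mit d/dt von x(t) finden wir v(t) = 20·t^3 + 3·t^2 - 1. Durch Ableiten von der Geschwindigkeit erhalten wir die Beschleunigung: a(t) = 60·t^2 + 6·t. Wir haben die Beschleunigung a(t) = 60·t^2 + 6·t. Durch Einsetzen von t = 2: a(2) = 252.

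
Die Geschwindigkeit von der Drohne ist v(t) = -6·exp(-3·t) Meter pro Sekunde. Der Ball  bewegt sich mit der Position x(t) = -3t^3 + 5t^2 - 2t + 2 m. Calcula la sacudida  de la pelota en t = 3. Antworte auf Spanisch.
Debemos derivar nuestra ecuación de la posición x(t) = -3·t^3 + 5·t^2 - 2·t + 2 3 veces. Tomando d/dt de x(t), encontramos v(t) = -9·t^2 + 10·t - 2. La derivada de la velocidad da la aceleración: a(t) = 10 - 18·t. Derivando la aceleración, obtenemos la sacudida: j(t) = -18. Tenemos la sacudida j(t) = -18. Sustituyendo t = 3: j(3) = -18.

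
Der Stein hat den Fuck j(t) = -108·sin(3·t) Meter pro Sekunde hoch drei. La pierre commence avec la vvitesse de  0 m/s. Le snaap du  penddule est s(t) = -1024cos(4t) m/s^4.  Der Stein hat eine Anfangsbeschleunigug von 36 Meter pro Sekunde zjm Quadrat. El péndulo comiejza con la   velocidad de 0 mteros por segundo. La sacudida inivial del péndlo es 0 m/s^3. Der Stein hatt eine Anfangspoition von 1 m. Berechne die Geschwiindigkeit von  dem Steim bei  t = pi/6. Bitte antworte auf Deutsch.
Um dies zu lösen, müssen wir 2 Integrale unserer Gleichung für den Ruck j(t) = -108·sin(3·t) finden. Durch Integration von dem Ruck und Verwendung der Anfangsbedingung a(0) = 36, erhalten wir a(t) = 36·cos(3·t). Durch Integration von der Beschleunigung und Verwendung der Anfangsbedingung v(0) = 0, erhalten wir v(t) = 12·sin(3·t). Wir haben die Geschwindigkeit v(t) = 12·sin(3·t). Durch Einsetzen von t = pi/6: v(pi/6) = 12.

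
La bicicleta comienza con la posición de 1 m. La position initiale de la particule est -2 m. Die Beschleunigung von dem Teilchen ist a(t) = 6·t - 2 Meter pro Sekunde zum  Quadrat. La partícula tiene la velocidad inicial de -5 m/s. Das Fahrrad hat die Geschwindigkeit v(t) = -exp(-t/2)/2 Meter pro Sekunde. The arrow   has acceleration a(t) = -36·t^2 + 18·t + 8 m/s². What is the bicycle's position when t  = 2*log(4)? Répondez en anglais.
To find the answer, we compute 1 antiderivative of v(t) = -exp(-t/2)/2. Taking ∫v(t)dt and applying x(0) = 1, we find x(t) = exp(-t/2). Using x(t) = exp(-t/2) and substituting t = 2*log(4), we find x = 1/4.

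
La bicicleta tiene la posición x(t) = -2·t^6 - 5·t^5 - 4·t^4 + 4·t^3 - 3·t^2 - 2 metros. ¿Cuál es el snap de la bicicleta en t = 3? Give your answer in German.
Ausgehend von der Position x(t) = -2·t^6 - 5·t^5 - 4·t^4 + 4·t^3 - 3·t^2 - 2, nehmen wir 4 Ableitungen. Mit d/dt von x(t) finden wir v(t) = -12·t^5 - 25·t^4 - 16·t^3 + 12·t^2 - 6·t. Durch Ableiten von der Geschwindigkeit erhalten wir die Beschleunigung: a(t) = -60·t^4 - 100·t^3 - 48·t^2 + 24·t - 6. Die Ableitung von der Beschleunigung ergibt den Ruck: j(t) = -240·t^3 - 300·t^2 - 96·t + 24. Die Ableitung von dem Ruck ergibt den Snap: s(t) = -720·t^2 - 600·t - 96. Wir haben den Snap s(t) = -720·t^2 - 600·t - 96. Durch Einsetzen von t = 3: s(3) = -8376.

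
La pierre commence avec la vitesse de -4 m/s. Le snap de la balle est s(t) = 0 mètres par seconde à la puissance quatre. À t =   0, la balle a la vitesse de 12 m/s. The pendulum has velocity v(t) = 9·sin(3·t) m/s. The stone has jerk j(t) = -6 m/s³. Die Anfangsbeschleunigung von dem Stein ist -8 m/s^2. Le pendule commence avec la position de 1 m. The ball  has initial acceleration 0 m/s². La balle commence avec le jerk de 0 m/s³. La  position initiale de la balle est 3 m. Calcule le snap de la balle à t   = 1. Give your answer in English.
Using s(t) = 0 and substituting t = 1, we find s = 0.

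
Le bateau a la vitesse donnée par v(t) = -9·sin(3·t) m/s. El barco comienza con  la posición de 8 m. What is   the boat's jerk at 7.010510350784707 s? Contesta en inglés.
We must differentiate our velocity equation v(t) = -9·sin(3·t) 2 times. Differentiating velocity, we get acceleration: a(t) = -27·cos(3·t). Taking d/dt of a(t), we find j(t) = 81·sin(3·t). From the given jerk equation j(t) = 81·sin(3·t), we substitute t = 7.010510350784707 to get j = 66.3367441543723.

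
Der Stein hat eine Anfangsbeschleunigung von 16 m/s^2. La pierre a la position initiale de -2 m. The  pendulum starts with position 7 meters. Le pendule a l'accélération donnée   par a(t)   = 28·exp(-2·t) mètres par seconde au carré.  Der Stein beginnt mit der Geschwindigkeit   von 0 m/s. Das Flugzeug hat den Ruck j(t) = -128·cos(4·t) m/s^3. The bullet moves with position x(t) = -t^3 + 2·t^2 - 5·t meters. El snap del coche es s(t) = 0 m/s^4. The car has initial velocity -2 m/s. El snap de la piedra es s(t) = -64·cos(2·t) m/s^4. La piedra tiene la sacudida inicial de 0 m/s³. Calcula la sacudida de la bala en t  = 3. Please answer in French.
Nous devons dériver notre équation de la position x(t) = -t^3 + 2·t^2 - 5·t 3 fois. En dérivant la position, nous obtenons la vitesse: v(t) = -3·t^2 + 4·t - 5. En prenant d/dt de v(t), nous trouvons a(t) = 4 - 6·t. En prenant d/dt de a(t), nous trouvons j(t) = -6. En utilisant j(t) = -6 et en substituant t = 3, nous trouvons j = -6.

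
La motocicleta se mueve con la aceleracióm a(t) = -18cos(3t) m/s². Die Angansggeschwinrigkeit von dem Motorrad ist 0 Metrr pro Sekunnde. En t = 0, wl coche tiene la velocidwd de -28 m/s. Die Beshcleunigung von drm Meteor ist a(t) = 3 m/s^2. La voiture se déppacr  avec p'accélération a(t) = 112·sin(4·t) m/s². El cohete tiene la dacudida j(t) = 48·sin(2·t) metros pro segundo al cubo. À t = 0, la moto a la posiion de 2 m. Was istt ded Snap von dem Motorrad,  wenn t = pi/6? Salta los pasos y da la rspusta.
Bei t = pi/6, s = 0.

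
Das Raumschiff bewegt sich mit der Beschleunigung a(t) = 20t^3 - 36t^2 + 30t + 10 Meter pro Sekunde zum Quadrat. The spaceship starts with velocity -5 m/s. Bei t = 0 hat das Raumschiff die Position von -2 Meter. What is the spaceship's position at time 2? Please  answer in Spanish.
Para resolver esto, necesitamos tomar 2 integrales de nuestra ecuación de la aceleración a(t) = 20·t^3 - 36·t^2 + 30·t + 10. La integral de la aceleración, con v(0) = -5, da la velocidad: v(t) = 5·t^4 - 12·t^3 + 15·t^2 + 10·t - 5. La antiderivada de la velocidad, con x(0) = -2, da la posición: x(t) = t^5 - 3·t^4 + 5·t^3 + 5·t^2 - 5·t - 2. Tenemos la posición x(t) = t^5 - 3·t^4 + 5·t^3 + 5·t^2 - 5·t - 2. Sustituyendo t = 2: x(2) = 32.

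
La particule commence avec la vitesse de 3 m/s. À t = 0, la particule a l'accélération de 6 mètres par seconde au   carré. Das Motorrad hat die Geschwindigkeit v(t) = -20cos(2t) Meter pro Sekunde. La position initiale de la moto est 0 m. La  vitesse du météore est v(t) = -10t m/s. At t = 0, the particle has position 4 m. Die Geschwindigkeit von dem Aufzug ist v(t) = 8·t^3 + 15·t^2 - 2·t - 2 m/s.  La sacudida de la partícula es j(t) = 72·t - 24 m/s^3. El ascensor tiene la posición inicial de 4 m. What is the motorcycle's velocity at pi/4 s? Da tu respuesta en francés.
De l'équation de la vitesse v(t) = -20·cos(2·t), nous substituons t = pi/4 pour obtenir v = 0.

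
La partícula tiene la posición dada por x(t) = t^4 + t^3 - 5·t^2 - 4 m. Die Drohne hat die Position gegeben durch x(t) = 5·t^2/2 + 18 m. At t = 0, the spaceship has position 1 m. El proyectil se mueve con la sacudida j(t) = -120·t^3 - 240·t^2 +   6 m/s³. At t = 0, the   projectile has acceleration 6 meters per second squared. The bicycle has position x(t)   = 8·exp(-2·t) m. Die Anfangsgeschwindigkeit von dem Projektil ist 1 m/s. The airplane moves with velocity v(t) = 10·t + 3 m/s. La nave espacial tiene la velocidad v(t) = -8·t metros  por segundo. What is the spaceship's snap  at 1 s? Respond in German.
Wir müssen unsere Gleichung für die Geschwindigkeit v(t) = -8·t 3-mal ableiten. Die Ableitung von der Geschwindigkeit ergibt die Beschleunigung: a(t) = -8. Durch Ableiten von der Beschleunigung erhalten wir den Ruck: j(t) = 0. Durch Ableiten von dem Ruck erhalten wir den Snap: s(t) = 0. Wir haben den Snap s(t) = 0. Durch Einsetzen von t = 1: s(1) = 0.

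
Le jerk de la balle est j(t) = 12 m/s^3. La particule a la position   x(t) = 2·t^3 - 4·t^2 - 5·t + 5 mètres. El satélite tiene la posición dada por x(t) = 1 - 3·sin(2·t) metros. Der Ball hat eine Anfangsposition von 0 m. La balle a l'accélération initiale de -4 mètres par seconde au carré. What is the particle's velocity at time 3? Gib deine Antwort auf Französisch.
En partant de la position x(t) = 2·t^3 - 4·t^2 - 5·t + 5, nous prenons 1 dérivée. En dérivant la position, nous obtenons la vitesse: v(t) = 6·t^2 - 8·t - 5. En utilisant v(t) = 6·t^2 - 8·t - 5 et en substituant t = 3, nous trouvons v = 25.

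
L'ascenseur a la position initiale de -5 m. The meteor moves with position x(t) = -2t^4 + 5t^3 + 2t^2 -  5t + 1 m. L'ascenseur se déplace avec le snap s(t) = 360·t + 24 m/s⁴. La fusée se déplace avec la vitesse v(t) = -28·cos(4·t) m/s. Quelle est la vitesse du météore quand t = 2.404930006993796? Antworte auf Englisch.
We must differentiate our position equation x(t) = -2·t^4 + 5·t^3 + 2·t^2 - 5·t + 1 1 time. The derivative of position gives velocity: v(t) = -8·t^3 + 15·t^2 + 4·t - 5. Using v(t) = -8·t^3 + 15·t^2 + 4·t - 5 and substituting t = 2.404930006993796, we find v = -19.8998799855608.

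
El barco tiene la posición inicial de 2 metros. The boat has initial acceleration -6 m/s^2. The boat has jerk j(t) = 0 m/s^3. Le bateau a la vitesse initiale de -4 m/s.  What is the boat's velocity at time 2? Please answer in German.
Wir müssen unsere Gleichung für den Ruck j(t) = 0 2-mal integrieren. Die Stammfunktion von dem Ruck ist die Beschleunigung. Mit a(0) = -6 erhalten wir a(t) = -6. Das Integral von der Beschleunigung, mit v(0) = -4, ergibt die Geschwindigkeit: v(t) = -6·t - 4. Wir haben die Geschwindigkeit v(t) = -6·t - 4. Durch Einsetzen von t = 2: v(2) = -16.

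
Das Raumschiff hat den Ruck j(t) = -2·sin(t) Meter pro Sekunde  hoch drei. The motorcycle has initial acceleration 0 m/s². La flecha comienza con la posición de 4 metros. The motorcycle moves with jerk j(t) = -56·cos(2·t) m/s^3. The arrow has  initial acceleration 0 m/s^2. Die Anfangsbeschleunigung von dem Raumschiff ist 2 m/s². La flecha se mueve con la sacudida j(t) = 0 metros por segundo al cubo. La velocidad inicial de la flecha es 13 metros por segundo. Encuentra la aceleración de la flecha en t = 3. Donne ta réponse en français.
Nous devons intégrer notre équation du jerk j(t) = 0 1 fois. En prenant ∫j(t)dt et en appliquant a(0) = 0, nous trouvons a(t) = 0. En utilisant a(t) = 0 et en substituant t = 3, nous trouvons a = 0.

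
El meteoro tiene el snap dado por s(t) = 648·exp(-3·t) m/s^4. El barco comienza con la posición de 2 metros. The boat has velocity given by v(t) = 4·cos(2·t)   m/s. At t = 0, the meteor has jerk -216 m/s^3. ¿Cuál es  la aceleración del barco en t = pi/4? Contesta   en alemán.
Um dies zu lösen, müssen wir 1 Ableitung unserer Gleichung für die Geschwindigkeit v(t) = 4·cos(2·t) nehmen. Mit d/dt von v(t) finden wir a(t) = -8·sin(2·t). Aus der Gleichung für die Beschleunigung a(t) = -8·sin(2·t), setzen wir t = pi/4 ein und erhalten a = -8.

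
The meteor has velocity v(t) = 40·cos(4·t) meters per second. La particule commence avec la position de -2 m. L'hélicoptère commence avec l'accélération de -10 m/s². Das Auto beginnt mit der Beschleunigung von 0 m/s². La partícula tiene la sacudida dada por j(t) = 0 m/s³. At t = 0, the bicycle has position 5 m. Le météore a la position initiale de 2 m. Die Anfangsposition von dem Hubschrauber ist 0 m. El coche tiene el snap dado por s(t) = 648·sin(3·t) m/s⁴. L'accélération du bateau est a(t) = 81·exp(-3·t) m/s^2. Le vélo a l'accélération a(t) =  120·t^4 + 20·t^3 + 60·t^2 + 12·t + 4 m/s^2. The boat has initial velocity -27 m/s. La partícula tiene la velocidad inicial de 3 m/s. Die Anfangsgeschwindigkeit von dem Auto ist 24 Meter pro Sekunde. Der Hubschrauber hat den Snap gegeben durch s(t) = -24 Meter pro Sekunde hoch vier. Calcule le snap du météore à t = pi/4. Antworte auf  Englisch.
We must differentiate our velocity equation v(t) = 40·cos(4·t) 3 times. Differentiating velocity, we get acceleration: a(t) = -160·sin(4·t). Taking d/dt of a(t), we find j(t) = -640·cos(4·t). Differentiating jerk, we get snap: s(t) = 2560·sin(4·t). Using s(t) = 2560·sin(4·t) and substituting t = pi/4, we find s = 0.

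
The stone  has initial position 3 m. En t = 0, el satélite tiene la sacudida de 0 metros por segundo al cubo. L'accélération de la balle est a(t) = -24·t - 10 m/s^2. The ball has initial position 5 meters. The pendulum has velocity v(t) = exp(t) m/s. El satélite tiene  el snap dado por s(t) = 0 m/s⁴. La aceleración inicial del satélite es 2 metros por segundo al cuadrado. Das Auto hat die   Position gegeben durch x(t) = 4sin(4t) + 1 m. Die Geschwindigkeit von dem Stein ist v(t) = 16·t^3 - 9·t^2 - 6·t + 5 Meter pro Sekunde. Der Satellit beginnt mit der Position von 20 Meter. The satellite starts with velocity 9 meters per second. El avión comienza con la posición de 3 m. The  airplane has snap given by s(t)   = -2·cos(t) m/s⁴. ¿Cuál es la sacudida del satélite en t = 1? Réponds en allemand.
Wir müssen unsere Gleichung für den Snap s(t) = 0 1-mal integrieren. Das Integral von dem Snap ist der Ruck. Mit j(0) = 0 erhalten wir j(t) = 0. Mit j(t) = 0 und Einsetzen von t = 1, finden wir j = 0.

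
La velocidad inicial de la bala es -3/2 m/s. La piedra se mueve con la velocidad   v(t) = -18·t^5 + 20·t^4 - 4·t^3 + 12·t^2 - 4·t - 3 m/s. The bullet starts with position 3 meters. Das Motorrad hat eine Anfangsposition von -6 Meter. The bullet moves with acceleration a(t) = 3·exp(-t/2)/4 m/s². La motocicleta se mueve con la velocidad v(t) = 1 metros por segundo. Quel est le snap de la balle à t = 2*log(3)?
En partant de l'accélération a(t) = 3·exp(-t/2)/4, nous prenons 2 dérivées. En dérivant l'accélération, nous obtenons le jerk: j(t) = -3·exp(-t/2)/8. En prenant d/dt de j(t), nous trouvons s(t) = 3·exp(-t/2)/16. De l'équation du snap s(t) = 3·exp(-t/2)/16, nous substituons t = 2*log(3) pour obtenir s = 1/16.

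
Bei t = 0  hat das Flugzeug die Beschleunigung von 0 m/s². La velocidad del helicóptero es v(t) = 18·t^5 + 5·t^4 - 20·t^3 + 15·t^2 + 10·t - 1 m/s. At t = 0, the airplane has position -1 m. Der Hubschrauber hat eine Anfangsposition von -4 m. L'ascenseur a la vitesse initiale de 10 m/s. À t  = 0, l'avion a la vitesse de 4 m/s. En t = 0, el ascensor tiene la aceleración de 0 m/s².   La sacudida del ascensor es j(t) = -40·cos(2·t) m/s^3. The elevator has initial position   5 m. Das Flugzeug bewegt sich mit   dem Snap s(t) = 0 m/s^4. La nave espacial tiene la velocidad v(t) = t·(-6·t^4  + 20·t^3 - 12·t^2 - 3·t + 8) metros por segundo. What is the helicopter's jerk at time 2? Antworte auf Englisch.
Starting from velocity v(t) = 18·t^5 + 5·t^4 - 20·t^3 + 15·t^2 + 10·t - 1, we take 2 derivatives. Differentiating velocity, we get acceleration: a(t) = 90·t^4 + 20·t^3 - 60·t^2 + 30·t + 10. Taking d/dt of a(t), we find j(t) = 360·t^3 + 60·t^2 - 120·t + 30. Using j(t) = 360·t^3 + 60·t^2 - 120·t + 30 and substituting t = 2, we find j = 2910.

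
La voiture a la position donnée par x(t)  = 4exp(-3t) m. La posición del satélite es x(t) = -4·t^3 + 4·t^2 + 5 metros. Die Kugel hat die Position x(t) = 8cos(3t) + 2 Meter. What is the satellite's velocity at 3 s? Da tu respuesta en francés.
Pour résoudre ceci, nous devons prendre 1 dérivée de notre équation de la position x(t) = -4·t^3 + 4·t^2 + 5. La dérivée de la position donne la vitesse: v(t) = -12·t^2 + 8·t. De l'équation de la vitesse v(t) = -12·t^2 + 8·t, nous substituons t = 3 pour obtenir v = -84.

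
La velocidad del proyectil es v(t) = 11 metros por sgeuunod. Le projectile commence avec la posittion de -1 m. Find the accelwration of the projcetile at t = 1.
We must differentiate our velocity equation v(t) = 11 1 time. Taking d/dt of v(t), we find a(t) = 0. From the given acceleration equation a(t) = 0, we substitute t = 1 to get a = 0.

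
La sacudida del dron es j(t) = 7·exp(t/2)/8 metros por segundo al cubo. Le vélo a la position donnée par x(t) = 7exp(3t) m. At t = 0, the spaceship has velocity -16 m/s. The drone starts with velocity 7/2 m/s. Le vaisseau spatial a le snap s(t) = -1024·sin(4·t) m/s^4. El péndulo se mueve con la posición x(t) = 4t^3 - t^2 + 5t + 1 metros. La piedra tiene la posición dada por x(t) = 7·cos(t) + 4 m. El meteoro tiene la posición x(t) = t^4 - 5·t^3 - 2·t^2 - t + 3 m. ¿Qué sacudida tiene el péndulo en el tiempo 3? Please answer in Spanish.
Debemos derivar nuestra ecuación de la posición x(t) = 4·t^3 - t^2 + 5·t + 1 3 veces. La derivada de la posición da la velocidad: v(t) = 12·t^2 - 2·t + 5. Tomando d/dt de v(t), encontramos a(t) = 24·t - 2. Tomando d/dt de a(t), encontramos j(t) = 24. De la ecuación de la sacudida j(t) = 24, sustituimos t = 3 para obtener j = 24.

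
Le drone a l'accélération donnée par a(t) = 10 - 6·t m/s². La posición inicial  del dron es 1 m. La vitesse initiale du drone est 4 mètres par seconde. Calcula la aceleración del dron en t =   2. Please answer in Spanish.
Tenemos la aceleración a(t) = 10 - 6·t. Sustituyendo t = 2: a(2) = -2.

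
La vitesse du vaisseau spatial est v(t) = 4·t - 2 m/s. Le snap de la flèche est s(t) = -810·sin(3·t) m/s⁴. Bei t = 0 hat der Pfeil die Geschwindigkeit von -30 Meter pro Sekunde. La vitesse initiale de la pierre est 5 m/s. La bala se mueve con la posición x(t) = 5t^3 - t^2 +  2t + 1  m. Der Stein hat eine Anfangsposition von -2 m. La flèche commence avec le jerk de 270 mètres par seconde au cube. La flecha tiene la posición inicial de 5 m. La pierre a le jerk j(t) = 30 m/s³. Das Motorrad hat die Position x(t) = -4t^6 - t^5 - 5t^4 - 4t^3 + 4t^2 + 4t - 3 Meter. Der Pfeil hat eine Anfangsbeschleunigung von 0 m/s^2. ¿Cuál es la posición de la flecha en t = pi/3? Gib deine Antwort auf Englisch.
To solve this, we need to take 4 antiderivatives of our snap equation s(t) = -810·sin(3·t). Taking ∫s(t)dt and applying j(0) = 270, we find j(t) = 270·cos(3·t). Finding the antiderivative of j(t) and using a(0) = 0: a(t) = 90·sin(3·t). The integral of acceleration is velocity. Using v(0) = -30, we get v(t) = -30·cos(3·t). Integrating velocity and using the initial condition x(0) = 5, we get x(t) = 5 - 10·sin(3·t). Using x(t) = 5 - 10·sin(3·t) and substituting t = pi/3, we find x = 5.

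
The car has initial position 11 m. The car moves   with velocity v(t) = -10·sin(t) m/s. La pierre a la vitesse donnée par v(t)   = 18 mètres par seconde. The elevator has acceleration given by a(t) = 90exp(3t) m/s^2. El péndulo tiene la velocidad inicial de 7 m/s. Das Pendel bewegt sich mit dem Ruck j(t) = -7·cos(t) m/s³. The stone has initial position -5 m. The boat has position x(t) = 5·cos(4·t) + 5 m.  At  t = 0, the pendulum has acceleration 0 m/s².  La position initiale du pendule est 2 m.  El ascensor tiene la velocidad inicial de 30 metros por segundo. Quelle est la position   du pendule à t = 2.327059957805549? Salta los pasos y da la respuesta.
La position à t = 2.327059957805549 est x = 7.09183506973124.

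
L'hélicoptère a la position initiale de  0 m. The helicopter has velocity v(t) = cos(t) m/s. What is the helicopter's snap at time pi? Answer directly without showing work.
At t = pi, s = 0.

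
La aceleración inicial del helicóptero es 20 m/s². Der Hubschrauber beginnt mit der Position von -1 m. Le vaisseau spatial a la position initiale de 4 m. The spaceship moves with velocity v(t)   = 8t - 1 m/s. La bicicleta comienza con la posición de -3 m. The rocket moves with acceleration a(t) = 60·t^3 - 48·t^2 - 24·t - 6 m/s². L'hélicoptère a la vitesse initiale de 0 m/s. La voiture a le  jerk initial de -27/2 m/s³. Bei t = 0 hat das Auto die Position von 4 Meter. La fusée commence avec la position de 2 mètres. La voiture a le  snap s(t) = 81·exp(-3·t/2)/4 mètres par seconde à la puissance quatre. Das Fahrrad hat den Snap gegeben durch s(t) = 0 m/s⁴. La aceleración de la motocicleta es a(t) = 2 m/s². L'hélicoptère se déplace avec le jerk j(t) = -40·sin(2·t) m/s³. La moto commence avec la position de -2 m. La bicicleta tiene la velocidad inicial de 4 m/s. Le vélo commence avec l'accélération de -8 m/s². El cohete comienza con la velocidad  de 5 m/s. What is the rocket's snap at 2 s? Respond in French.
Nous devons dériver notre équation de l'accélération a(t) = 60·t^3 - 48·t^2 - 24·t - 6 2 fois. En prenant d/dt de a(t), nous trouvons j(t) = 180·t^2 - 96·t - 24. La dérivée du jerk donne le snap: s(t) = 360·t - 96. Nous avons le snap s(t) = 360·t - 96. En substituant t = 2: s(2) = 624.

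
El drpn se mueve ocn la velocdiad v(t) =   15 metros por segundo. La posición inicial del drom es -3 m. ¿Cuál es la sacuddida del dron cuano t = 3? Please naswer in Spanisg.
Para resolver esto, necesitamos tomar 2 derivadas de nuestra ecuación de la velocidad v(t) = 15. Derivando la velocidad, obtenemos la aceleración: a(t) = 0. Tomando d/dt de a(t), encontramos j(t) = 0. Tenemos la sacudida j(t) = 0. Sustituyendo t = 3: j(3) = 0.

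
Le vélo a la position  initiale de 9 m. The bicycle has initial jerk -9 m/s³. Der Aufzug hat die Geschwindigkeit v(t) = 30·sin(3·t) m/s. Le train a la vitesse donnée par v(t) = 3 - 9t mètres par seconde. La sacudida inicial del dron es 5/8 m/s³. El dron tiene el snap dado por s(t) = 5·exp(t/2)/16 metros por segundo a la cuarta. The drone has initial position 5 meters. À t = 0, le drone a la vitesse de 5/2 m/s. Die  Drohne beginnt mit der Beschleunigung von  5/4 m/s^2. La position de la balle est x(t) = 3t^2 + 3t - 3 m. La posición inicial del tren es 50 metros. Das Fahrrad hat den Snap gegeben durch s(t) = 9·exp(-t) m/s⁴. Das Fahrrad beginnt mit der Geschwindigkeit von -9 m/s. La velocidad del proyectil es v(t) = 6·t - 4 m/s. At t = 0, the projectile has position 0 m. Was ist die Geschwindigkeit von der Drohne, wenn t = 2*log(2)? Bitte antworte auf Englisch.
We must find the antiderivative of our snap equation s(t) = 5·exp(t/2)/16 3 times. The antiderivative of snap is jerk. Using j(0) = 5/8, we get j(t) = 5·exp(t/2)/8. Integrating jerk and using the initial condition a(0) = 5/4, we get a(t) = 5·exp(t/2)/4. Integrating acceleration and using the initial condition v(0) = 5/2, we get v(t) = 5·exp(t/2)/2. We have velocity v(t) = 5·exp(t/2)/2. Substituting t = 2*log(2): v(2*log(2)) = 5.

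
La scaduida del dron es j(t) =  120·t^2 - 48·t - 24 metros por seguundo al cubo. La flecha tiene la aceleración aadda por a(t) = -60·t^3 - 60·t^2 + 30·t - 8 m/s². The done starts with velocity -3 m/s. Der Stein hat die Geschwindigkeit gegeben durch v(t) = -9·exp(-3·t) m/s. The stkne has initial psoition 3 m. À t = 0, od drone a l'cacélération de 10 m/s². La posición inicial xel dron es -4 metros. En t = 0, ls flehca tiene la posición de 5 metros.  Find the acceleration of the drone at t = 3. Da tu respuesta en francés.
En partant du jerk j(t) = 120·t^2 - 48·t - 24, nous prenons 1 intégrale. En prenant ∫j(t)dt et en appliquant a(0) = 10, nous trouvons a(t) = 40·t^3 - 24·t^2 - 24·t + 10. De l'équation de l'accélération a(t) = 40·t^3 - 24·t^2 - 24·t + 10, nous substituons t = 3 pour obtenir a = 802.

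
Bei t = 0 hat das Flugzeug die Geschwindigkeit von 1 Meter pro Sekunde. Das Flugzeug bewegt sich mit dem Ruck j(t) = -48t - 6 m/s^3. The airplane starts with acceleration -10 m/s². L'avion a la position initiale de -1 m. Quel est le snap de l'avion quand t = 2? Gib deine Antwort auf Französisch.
En partant du jerk j(t) = -48·t - 6, nous prenons 1 dérivée. En prenant d/dt de j(t), nous trouvons s(t) = -48. En utilisant s(t) = -48 et en substituant t = 2, nous trouvons s = -48.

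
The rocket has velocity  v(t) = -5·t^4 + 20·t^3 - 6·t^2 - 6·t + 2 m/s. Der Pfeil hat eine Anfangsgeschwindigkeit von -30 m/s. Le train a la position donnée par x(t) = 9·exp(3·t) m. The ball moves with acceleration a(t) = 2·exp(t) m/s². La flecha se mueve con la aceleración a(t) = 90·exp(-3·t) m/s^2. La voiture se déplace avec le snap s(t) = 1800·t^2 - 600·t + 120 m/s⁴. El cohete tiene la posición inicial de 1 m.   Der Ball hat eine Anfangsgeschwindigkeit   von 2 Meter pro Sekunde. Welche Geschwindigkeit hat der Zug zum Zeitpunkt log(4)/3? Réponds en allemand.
Ausgehend von der Position x(t) = 9·exp(3·t), nehmen wir 1 Ableitung. Durch Ableiten von der Position erhalten wir die Geschwindigkeit: v(t) = 27·exp(3·t). Wir haben die Geschwindigkeit v(t) = 27·exp(3·t). Durch Einsetzen von t = log(4)/3: v(log(4)/3) = 108.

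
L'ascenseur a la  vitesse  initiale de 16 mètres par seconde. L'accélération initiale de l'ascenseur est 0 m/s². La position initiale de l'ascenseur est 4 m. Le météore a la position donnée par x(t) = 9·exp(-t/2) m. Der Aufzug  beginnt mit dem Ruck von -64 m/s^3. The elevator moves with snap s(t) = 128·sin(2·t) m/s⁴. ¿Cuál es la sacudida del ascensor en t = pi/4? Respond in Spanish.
Para resolver esto, necesitamos tomar 1 integral de nuestra ecuación del snap s(t) = 128·sin(2·t). La integral del snap, con j(0) = -64, da la sacudida: j(t) = -64·cos(2·t). Tenemos la sacudida j(t) = -64·cos(2·t). Sustituyendo t = pi/4: j(pi/4) = 0.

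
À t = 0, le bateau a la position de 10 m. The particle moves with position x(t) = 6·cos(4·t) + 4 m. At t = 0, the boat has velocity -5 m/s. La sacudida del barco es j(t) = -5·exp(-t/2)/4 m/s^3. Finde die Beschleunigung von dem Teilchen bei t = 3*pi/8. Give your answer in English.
Starting from position x(t) = 6·cos(4·t) + 4, we take 2 derivatives. Differentiating position, we get velocity: v(t) = -24·sin(4·t). Differentiating velocity, we get acceleration: a(t) = -96·cos(4·t). From the given acceleration equation a(t) = -96·cos(4·t), we substitute t = 3*pi/8 to get a = 0.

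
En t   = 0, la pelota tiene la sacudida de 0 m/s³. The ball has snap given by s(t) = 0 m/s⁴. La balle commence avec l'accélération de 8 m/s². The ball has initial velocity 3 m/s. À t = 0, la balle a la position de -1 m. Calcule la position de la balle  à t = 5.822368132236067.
Nous devons trouver la primitive de notre équation du snap s(t) = 0 4 fois. En prenant ∫s(t)dt et en appliquant j(0) = 0, nous trouvons j(t) = 0. En intégrant le jerk et en utilisant la condition initiale a(0) = 8, nous obtenons a(t) = 8. La primitive de l'accélération est la vitesse. En utilisant v(0) = 3, nous obtenons v(t) = 8·t + 3. La primitive de la vitesse est la position. En utilisant x(0) = -1, nous obtenons x(t) = 4·t^2 + 3·t - 1. De l'équation de la position x(t) = 4·t^2 + 3·t - 1, nous substituons t = 5.822368132236067 pour obtenir x = 152.066987065821.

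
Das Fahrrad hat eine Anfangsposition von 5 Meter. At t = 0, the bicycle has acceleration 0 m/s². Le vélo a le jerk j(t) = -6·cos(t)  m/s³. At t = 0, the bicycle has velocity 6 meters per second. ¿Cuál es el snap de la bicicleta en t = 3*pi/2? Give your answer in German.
Um dies zu lösen, müssen wir 1 Ableitung unserer Gleichung für den Ruck j(t) = -6·cos(t) nehmen. Mit d/dt von j(t) finden wir s(t) = 6·sin(t). Aus der Gleichung für den Snap s(t) = 6·sin(t), setzen wir t = 3*pi/2 ein und erhalten s = -6.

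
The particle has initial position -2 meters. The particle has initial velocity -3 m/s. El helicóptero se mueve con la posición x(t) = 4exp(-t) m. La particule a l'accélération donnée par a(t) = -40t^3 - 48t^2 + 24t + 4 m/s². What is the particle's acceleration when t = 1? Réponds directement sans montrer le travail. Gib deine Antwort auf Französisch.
a(1) = -60.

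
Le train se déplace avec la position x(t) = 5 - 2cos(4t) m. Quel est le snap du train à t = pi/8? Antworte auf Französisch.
Pour résoudre ceci, nous devons prendre 4 dérivées de notre équation de la position x(t) = 5 - 2·cos(4·t). En dérivant la position, nous obtenons la vitesse: v(t) = 8·sin(4·t). En prenant d/dt de v(t), nous trouvons a(t) = 32·cos(4·t). En dérivant l'accélération, nous obtenons le jerk: j(t) = -128·sin(4·t). La dérivée du jerk donne le snap: s(t) = -512·cos(4·t). En utilisant s(t) = -512·cos(4·t) et en substituant t = pi/8, nous trouvons s = 0.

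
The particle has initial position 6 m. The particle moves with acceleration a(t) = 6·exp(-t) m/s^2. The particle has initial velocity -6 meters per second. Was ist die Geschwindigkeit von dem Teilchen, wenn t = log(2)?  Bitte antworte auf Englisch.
Starting from acceleration a(t) = 6·exp(-t), we take 1 antiderivative. Finding the antiderivative of a(t) and using v(0) = -6: v(t) = -6·exp(-t). We have velocity v(t) = -6·exp(-t). Substituting t = log(2): v(log(2)) = -3.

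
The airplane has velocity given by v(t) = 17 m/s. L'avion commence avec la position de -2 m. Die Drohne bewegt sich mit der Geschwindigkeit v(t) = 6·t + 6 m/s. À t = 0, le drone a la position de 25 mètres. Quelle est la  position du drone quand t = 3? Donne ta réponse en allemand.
Wir müssen das Integral unserer Gleichung für die Geschwindigkeit v(t) = 6·t + 6 1-mal finden. Das Integral von der Geschwindigkeit ist die Position. Mit x(0) = 25 erhalten wir x(t) = 3·t^2 + 6·t + 25. Mit x(t) = 3·t^2 + 6·t + 25 und Einsetzen von t = 3, finden wir x = 70.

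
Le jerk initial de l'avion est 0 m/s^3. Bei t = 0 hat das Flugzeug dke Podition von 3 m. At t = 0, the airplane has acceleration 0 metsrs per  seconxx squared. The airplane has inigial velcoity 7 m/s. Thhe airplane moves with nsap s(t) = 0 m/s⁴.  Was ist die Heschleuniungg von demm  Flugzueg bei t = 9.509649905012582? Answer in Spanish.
Debemos encontrar la integral de nuestra ecuación del snap s(t) = 0 2 veces. La integral del snap es la sacudida. Usando j(0) = 0, obtenemos j(t) = 0. La antiderivada de la sacudida es la aceleración. Usando a(0) = 0, obtenemos a(t) = 0. Tenemos la aceleración a(t) = 0. Sustituyendo t = 9.509649905012582: a(9.509649905012582) = 0.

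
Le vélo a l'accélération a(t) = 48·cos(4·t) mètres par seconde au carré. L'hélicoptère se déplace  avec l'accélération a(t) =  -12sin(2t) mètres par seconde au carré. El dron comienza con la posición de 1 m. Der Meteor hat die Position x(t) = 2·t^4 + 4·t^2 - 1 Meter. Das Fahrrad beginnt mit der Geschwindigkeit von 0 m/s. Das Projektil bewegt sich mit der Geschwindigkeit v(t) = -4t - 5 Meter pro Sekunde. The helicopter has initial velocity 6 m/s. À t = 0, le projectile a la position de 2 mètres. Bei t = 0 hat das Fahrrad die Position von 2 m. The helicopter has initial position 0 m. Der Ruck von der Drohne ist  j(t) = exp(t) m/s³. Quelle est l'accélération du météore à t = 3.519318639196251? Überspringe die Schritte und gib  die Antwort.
La réponse est 305.254488420660.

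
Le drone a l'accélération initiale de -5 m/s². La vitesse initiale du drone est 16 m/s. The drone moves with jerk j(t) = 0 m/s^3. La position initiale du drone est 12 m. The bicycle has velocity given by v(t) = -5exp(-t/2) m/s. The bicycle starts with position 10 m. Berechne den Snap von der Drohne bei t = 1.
Wir müssen unsere Gleichung für den Ruck j(t) = 0 1-mal ableiten. Die Ableitung von dem Ruck ergibt den Snap: s(t) = 0. Mit s(t) = 0 und Einsetzen von t = 1, finden wir s = 0.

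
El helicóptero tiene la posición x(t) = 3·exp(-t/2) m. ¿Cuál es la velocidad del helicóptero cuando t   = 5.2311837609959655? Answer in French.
Pour résoudre ceci, nous devons prendre 1 dérivée de notre équation de la position x(t) = 3·exp(-t/2). En prenant d/dt de x(t), nous trouvons v(t) = -3·exp(-t/2)/2. En utilisant v(t) = -3·exp(-t/2)/2 et en substituant t = 5.2311837609959655, nous trouvons v = -0.109686742383610.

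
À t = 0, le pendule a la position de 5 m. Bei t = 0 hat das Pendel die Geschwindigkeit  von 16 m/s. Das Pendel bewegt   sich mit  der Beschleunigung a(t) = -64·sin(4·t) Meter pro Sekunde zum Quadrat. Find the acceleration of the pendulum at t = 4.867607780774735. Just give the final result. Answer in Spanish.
La respuesta es -37.2318237191324.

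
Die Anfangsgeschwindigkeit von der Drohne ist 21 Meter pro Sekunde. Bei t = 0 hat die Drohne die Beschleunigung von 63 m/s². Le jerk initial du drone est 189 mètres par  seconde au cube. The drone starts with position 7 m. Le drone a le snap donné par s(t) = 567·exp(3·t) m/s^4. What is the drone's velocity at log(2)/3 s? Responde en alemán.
Wir müssen die Stammfunktion unserer Gleichung für den Snap s(t) = 567·exp(3·t) 3-mal finden. Mit ∫s(t)dt und Anwendung von j(0) = 189, finden wir j(t) = 189·exp(3·t). Durch Integration von dem Ruck und Verwendung der Anfangsbedingung a(0) = 63, erhalten wir a(t) = 63·exp(3·t). Die Stammfunktion von der Beschleunigung ist die Geschwindigkeit. Mit v(0) = 21 erhalten wir v(t) = 21·exp(3·t). Mit v(t) = 21·exp(3·t) und Einsetzen von t = log(2)/3, finden wir v = 42.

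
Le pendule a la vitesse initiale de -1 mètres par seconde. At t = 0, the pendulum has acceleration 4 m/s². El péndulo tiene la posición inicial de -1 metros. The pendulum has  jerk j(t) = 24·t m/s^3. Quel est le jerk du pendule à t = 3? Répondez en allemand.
Aus der Gleichung für den Ruck j(t) = 24·t, setzen wir t = 3 ein und erhalten j = 72.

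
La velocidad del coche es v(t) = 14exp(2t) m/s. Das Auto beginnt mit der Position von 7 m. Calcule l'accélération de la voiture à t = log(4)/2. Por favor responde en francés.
En partant de la vitesse v(t) = 14·exp(2·t), nous prenons 1 dérivée. La dérivée de la vitesse donne l'accélération: a(t) = 28·exp(2·t). Nous avons l'accélération a(t) = 28·exp(2·t). En substituant t = log(4)/2: a(log(4)/2) = 112.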